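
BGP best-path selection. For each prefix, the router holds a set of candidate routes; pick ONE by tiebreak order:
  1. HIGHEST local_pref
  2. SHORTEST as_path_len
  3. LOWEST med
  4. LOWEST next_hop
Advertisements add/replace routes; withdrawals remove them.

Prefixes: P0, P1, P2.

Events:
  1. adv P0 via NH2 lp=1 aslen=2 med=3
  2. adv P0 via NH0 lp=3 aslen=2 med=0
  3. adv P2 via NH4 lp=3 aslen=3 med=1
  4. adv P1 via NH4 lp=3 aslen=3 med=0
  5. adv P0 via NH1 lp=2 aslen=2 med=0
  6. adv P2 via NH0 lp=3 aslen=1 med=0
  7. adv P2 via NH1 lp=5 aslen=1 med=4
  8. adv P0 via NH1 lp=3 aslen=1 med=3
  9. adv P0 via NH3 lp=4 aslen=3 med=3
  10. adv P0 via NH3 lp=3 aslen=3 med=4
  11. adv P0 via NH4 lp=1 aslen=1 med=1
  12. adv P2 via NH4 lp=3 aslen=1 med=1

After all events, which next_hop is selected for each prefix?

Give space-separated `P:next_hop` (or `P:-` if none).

Op 1: best P0=NH2 P1=- P2=-
Op 2: best P0=NH0 P1=- P2=-
Op 3: best P0=NH0 P1=- P2=NH4
Op 4: best P0=NH0 P1=NH4 P2=NH4
Op 5: best P0=NH0 P1=NH4 P2=NH4
Op 6: best P0=NH0 P1=NH4 P2=NH0
Op 7: best P0=NH0 P1=NH4 P2=NH1
Op 8: best P0=NH1 P1=NH4 P2=NH1
Op 9: best P0=NH3 P1=NH4 P2=NH1
Op 10: best P0=NH1 P1=NH4 P2=NH1
Op 11: best P0=NH1 P1=NH4 P2=NH1
Op 12: best P0=NH1 P1=NH4 P2=NH1

Answer: P0:NH1 P1:NH4 P2:NH1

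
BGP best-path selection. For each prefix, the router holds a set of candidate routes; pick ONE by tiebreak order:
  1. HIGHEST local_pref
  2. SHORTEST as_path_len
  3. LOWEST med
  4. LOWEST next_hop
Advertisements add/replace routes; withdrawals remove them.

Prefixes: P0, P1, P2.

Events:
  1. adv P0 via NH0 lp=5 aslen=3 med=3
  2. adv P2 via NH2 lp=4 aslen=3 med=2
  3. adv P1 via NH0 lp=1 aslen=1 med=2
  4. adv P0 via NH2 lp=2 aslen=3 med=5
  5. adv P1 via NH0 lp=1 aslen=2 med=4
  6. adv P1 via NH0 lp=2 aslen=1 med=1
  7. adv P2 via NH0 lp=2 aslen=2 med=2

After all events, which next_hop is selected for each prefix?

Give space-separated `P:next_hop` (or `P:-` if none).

Op 1: best P0=NH0 P1=- P2=-
Op 2: best P0=NH0 P1=- P2=NH2
Op 3: best P0=NH0 P1=NH0 P2=NH2
Op 4: best P0=NH0 P1=NH0 P2=NH2
Op 5: best P0=NH0 P1=NH0 P2=NH2
Op 6: best P0=NH0 P1=NH0 P2=NH2
Op 7: best P0=NH0 P1=NH0 P2=NH2

Answer: P0:NH0 P1:NH0 P2:NH2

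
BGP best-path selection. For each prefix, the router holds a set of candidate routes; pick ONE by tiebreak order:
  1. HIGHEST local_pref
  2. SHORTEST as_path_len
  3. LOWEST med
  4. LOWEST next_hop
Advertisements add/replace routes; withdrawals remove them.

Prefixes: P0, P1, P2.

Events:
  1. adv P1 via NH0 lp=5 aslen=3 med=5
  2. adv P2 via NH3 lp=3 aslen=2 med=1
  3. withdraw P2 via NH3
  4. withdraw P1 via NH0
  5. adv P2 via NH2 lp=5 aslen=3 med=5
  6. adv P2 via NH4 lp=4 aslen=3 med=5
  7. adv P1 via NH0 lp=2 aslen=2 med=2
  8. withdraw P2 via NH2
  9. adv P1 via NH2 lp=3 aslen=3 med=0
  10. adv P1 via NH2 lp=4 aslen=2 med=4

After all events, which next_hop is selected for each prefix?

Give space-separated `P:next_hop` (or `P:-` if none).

Op 1: best P0=- P1=NH0 P2=-
Op 2: best P0=- P1=NH0 P2=NH3
Op 3: best P0=- P1=NH0 P2=-
Op 4: best P0=- P1=- P2=-
Op 5: best P0=- P1=- P2=NH2
Op 6: best P0=- P1=- P2=NH2
Op 7: best P0=- P1=NH0 P2=NH2
Op 8: best P0=- P1=NH0 P2=NH4
Op 9: best P0=- P1=NH2 P2=NH4
Op 10: best P0=- P1=NH2 P2=NH4

Answer: P0:- P1:NH2 P2:NH4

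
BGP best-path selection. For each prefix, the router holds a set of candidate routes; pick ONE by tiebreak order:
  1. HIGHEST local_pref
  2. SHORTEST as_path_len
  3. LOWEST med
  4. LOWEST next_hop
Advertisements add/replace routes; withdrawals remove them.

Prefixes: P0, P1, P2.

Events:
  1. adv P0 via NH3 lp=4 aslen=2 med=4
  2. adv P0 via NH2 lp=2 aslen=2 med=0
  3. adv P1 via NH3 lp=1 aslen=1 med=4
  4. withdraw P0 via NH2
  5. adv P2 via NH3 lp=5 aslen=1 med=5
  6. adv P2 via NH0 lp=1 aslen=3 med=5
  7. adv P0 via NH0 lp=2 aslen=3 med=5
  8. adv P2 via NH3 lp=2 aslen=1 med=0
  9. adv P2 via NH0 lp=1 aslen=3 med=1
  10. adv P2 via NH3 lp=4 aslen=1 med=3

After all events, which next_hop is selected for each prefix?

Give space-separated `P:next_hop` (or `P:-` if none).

Answer: P0:NH3 P1:NH3 P2:NH3

Derivation:
Op 1: best P0=NH3 P1=- P2=-
Op 2: best P0=NH3 P1=- P2=-
Op 3: best P0=NH3 P1=NH3 P2=-
Op 4: best P0=NH3 P1=NH3 P2=-
Op 5: best P0=NH3 P1=NH3 P2=NH3
Op 6: best P0=NH3 P1=NH3 P2=NH3
Op 7: best P0=NH3 P1=NH3 P2=NH3
Op 8: best P0=NH3 P1=NH3 P2=NH3
Op 9: best P0=NH3 P1=NH3 P2=NH3
Op 10: best P0=NH3 P1=NH3 P2=NH3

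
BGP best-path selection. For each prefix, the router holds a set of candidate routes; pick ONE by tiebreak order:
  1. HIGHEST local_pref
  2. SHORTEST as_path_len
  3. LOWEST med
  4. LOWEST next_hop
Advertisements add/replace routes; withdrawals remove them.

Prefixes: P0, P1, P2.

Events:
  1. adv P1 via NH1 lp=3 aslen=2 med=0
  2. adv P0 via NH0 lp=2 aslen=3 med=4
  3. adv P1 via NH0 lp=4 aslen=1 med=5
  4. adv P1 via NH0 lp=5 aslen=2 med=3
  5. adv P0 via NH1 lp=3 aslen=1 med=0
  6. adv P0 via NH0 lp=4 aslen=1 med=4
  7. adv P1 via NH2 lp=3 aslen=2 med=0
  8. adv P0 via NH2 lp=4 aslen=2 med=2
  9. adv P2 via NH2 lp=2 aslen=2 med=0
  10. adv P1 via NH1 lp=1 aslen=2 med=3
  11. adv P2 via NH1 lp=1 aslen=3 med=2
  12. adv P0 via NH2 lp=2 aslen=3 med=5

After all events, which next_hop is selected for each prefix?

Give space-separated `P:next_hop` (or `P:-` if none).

Op 1: best P0=- P1=NH1 P2=-
Op 2: best P0=NH0 P1=NH1 P2=-
Op 3: best P0=NH0 P1=NH0 P2=-
Op 4: best P0=NH0 P1=NH0 P2=-
Op 5: best P0=NH1 P1=NH0 P2=-
Op 6: best P0=NH0 P1=NH0 P2=-
Op 7: best P0=NH0 P1=NH0 P2=-
Op 8: best P0=NH0 P1=NH0 P2=-
Op 9: best P0=NH0 P1=NH0 P2=NH2
Op 10: best P0=NH0 P1=NH0 P2=NH2
Op 11: best P0=NH0 P1=NH0 P2=NH2
Op 12: best P0=NH0 P1=NH0 P2=NH2

Answer: P0:NH0 P1:NH0 P2:NH2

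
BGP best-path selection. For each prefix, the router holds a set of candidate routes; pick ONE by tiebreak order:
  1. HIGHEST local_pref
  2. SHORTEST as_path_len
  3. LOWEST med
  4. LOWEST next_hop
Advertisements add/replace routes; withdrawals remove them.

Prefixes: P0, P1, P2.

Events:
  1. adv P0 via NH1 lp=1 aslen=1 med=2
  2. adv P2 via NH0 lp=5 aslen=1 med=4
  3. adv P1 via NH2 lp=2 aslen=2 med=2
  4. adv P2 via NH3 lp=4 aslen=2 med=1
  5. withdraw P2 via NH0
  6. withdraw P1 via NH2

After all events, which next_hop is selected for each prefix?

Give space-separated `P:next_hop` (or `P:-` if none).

Op 1: best P0=NH1 P1=- P2=-
Op 2: best P0=NH1 P1=- P2=NH0
Op 3: best P0=NH1 P1=NH2 P2=NH0
Op 4: best P0=NH1 P1=NH2 P2=NH0
Op 5: best P0=NH1 P1=NH2 P2=NH3
Op 6: best P0=NH1 P1=- P2=NH3

Answer: P0:NH1 P1:- P2:NH3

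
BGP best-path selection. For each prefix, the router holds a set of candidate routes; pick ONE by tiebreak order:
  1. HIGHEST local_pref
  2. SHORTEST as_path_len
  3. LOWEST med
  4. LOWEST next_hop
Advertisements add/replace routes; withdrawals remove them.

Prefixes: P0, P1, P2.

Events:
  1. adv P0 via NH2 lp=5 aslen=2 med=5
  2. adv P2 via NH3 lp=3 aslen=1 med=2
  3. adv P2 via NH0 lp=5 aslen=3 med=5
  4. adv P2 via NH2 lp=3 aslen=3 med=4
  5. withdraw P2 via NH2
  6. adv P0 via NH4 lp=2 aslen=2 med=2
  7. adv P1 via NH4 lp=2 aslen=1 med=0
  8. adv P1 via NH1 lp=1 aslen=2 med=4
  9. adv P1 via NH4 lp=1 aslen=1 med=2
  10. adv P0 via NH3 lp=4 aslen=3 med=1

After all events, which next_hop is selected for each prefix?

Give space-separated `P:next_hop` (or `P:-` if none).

Answer: P0:NH2 P1:NH4 P2:NH0

Derivation:
Op 1: best P0=NH2 P1=- P2=-
Op 2: best P0=NH2 P1=- P2=NH3
Op 3: best P0=NH2 P1=- P2=NH0
Op 4: best P0=NH2 P1=- P2=NH0
Op 5: best P0=NH2 P1=- P2=NH0
Op 6: best P0=NH2 P1=- P2=NH0
Op 7: best P0=NH2 P1=NH4 P2=NH0
Op 8: best P0=NH2 P1=NH4 P2=NH0
Op 9: best P0=NH2 P1=NH4 P2=NH0
Op 10: best P0=NH2 P1=NH4 P2=NH0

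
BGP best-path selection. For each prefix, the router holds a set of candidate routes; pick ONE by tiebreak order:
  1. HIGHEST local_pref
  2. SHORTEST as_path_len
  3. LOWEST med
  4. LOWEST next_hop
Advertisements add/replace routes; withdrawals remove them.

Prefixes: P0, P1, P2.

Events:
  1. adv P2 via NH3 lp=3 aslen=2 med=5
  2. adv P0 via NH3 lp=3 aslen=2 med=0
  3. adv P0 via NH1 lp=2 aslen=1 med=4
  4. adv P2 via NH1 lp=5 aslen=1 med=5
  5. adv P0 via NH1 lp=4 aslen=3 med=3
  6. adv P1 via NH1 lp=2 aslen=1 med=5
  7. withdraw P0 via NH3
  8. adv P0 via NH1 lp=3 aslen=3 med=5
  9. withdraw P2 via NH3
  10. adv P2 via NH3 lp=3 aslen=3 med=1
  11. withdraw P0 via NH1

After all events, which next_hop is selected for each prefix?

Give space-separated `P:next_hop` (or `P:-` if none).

Op 1: best P0=- P1=- P2=NH3
Op 2: best P0=NH3 P1=- P2=NH3
Op 3: best P0=NH3 P1=- P2=NH3
Op 4: best P0=NH3 P1=- P2=NH1
Op 5: best P0=NH1 P1=- P2=NH1
Op 6: best P0=NH1 P1=NH1 P2=NH1
Op 7: best P0=NH1 P1=NH1 P2=NH1
Op 8: best P0=NH1 P1=NH1 P2=NH1
Op 9: best P0=NH1 P1=NH1 P2=NH1
Op 10: best P0=NH1 P1=NH1 P2=NH1
Op 11: best P0=- P1=NH1 P2=NH1

Answer: P0:- P1:NH1 P2:NH1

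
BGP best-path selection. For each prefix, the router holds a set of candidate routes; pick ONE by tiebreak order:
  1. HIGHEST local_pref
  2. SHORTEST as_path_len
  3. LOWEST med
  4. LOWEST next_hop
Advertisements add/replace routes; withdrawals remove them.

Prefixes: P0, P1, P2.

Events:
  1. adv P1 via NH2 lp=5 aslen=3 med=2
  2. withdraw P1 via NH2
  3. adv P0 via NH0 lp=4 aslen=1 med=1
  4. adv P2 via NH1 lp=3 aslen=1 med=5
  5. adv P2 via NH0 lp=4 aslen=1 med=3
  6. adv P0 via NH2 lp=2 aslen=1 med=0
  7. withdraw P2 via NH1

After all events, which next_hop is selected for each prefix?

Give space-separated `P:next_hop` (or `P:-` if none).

Op 1: best P0=- P1=NH2 P2=-
Op 2: best P0=- P1=- P2=-
Op 3: best P0=NH0 P1=- P2=-
Op 4: best P0=NH0 P1=- P2=NH1
Op 5: best P0=NH0 P1=- P2=NH0
Op 6: best P0=NH0 P1=- P2=NH0
Op 7: best P0=NH0 P1=- P2=NH0

Answer: P0:NH0 P1:- P2:NH0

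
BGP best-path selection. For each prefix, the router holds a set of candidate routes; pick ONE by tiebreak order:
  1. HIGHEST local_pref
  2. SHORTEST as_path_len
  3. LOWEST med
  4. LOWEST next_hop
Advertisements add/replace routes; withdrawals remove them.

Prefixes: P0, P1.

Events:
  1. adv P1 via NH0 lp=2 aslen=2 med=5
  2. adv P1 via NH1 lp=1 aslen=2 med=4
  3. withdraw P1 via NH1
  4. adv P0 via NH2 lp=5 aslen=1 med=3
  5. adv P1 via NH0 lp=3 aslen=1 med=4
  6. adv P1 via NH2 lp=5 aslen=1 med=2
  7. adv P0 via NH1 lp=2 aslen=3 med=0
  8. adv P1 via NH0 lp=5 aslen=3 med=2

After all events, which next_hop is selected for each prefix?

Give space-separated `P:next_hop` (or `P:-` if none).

Op 1: best P0=- P1=NH0
Op 2: best P0=- P1=NH0
Op 3: best P0=- P1=NH0
Op 4: best P0=NH2 P1=NH0
Op 5: best P0=NH2 P1=NH0
Op 6: best P0=NH2 P1=NH2
Op 7: best P0=NH2 P1=NH2
Op 8: best P0=NH2 P1=NH2

Answer: P0:NH2 P1:NH2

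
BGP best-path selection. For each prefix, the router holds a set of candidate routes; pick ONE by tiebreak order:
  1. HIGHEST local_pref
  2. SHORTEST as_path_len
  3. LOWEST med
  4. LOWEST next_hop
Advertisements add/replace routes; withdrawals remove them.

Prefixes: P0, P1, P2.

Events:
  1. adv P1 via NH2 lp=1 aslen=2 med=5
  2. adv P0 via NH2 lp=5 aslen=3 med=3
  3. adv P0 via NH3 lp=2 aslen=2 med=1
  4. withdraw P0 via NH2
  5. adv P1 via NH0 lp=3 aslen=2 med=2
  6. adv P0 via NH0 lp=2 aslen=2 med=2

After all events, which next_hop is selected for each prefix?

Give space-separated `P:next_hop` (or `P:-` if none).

Answer: P0:NH3 P1:NH0 P2:-

Derivation:
Op 1: best P0=- P1=NH2 P2=-
Op 2: best P0=NH2 P1=NH2 P2=-
Op 3: best P0=NH2 P1=NH2 P2=-
Op 4: best P0=NH3 P1=NH2 P2=-
Op 5: best P0=NH3 P1=NH0 P2=-
Op 6: best P0=NH3 P1=NH0 P2=-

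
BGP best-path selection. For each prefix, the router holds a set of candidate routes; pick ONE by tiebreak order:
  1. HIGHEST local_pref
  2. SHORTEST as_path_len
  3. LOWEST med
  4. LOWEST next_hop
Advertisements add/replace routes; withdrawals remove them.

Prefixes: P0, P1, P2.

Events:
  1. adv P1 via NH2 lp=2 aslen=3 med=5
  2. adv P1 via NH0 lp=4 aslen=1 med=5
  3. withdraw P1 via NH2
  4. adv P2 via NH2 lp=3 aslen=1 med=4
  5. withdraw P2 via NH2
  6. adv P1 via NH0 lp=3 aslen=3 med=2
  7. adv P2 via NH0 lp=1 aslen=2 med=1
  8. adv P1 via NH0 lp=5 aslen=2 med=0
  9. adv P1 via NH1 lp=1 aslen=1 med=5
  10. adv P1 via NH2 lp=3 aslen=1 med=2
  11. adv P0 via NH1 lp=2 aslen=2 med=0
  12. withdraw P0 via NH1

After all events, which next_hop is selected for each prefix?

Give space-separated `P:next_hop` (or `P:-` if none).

Op 1: best P0=- P1=NH2 P2=-
Op 2: best P0=- P1=NH0 P2=-
Op 3: best P0=- P1=NH0 P2=-
Op 4: best P0=- P1=NH0 P2=NH2
Op 5: best P0=- P1=NH0 P2=-
Op 6: best P0=- P1=NH0 P2=-
Op 7: best P0=- P1=NH0 P2=NH0
Op 8: best P0=- P1=NH0 P2=NH0
Op 9: best P0=- P1=NH0 P2=NH0
Op 10: best P0=- P1=NH0 P2=NH0
Op 11: best P0=NH1 P1=NH0 P2=NH0
Op 12: best P0=- P1=NH0 P2=NH0

Answer: P0:- P1:NH0 P2:NH0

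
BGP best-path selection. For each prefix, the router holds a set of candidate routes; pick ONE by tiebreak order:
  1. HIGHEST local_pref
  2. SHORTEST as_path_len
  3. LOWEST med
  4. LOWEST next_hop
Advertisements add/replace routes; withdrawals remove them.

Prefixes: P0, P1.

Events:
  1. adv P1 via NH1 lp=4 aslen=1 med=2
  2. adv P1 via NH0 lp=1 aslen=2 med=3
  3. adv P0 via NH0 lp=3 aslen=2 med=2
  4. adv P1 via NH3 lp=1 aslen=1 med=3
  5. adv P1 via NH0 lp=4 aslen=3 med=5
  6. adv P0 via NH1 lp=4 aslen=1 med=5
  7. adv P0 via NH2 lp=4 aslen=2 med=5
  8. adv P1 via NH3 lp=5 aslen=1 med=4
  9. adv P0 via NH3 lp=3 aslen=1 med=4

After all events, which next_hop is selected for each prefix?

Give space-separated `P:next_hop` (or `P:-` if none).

Answer: P0:NH1 P1:NH3

Derivation:
Op 1: best P0=- P1=NH1
Op 2: best P0=- P1=NH1
Op 3: best P0=NH0 P1=NH1
Op 4: best P0=NH0 P1=NH1
Op 5: best P0=NH0 P1=NH1
Op 6: best P0=NH1 P1=NH1
Op 7: best P0=NH1 P1=NH1
Op 8: best P0=NH1 P1=NH3
Op 9: best P0=NH1 P1=NH3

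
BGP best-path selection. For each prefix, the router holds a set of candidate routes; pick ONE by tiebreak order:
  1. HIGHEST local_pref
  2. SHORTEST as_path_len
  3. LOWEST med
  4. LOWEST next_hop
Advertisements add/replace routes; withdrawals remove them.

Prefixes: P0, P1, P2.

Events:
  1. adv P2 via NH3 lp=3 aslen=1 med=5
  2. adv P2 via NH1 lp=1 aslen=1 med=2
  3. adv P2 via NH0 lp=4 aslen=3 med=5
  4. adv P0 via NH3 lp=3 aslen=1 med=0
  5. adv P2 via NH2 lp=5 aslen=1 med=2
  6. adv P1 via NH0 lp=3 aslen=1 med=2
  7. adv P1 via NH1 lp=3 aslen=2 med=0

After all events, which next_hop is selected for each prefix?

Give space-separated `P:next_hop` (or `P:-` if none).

Op 1: best P0=- P1=- P2=NH3
Op 2: best P0=- P1=- P2=NH3
Op 3: best P0=- P1=- P2=NH0
Op 4: best P0=NH3 P1=- P2=NH0
Op 5: best P0=NH3 P1=- P2=NH2
Op 6: best P0=NH3 P1=NH0 P2=NH2
Op 7: best P0=NH3 P1=NH0 P2=NH2

Answer: P0:NH3 P1:NH0 P2:NH2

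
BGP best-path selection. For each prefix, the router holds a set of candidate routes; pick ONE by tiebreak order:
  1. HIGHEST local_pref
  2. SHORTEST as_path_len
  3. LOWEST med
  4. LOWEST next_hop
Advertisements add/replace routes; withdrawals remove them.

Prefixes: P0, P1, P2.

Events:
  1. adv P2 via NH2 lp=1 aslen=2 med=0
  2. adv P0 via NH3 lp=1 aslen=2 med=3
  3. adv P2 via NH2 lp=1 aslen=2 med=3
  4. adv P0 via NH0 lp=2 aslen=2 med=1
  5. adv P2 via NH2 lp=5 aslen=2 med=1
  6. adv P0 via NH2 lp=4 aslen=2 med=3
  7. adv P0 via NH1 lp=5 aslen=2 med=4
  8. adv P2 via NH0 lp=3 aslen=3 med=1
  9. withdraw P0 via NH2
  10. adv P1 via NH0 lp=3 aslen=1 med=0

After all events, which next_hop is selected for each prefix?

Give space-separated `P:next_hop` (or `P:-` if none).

Op 1: best P0=- P1=- P2=NH2
Op 2: best P0=NH3 P1=- P2=NH2
Op 3: best P0=NH3 P1=- P2=NH2
Op 4: best P0=NH0 P1=- P2=NH2
Op 5: best P0=NH0 P1=- P2=NH2
Op 6: best P0=NH2 P1=- P2=NH2
Op 7: best P0=NH1 P1=- P2=NH2
Op 8: best P0=NH1 P1=- P2=NH2
Op 9: best P0=NH1 P1=- P2=NH2
Op 10: best P0=NH1 P1=NH0 P2=NH2

Answer: P0:NH1 P1:NH0 P2:NH2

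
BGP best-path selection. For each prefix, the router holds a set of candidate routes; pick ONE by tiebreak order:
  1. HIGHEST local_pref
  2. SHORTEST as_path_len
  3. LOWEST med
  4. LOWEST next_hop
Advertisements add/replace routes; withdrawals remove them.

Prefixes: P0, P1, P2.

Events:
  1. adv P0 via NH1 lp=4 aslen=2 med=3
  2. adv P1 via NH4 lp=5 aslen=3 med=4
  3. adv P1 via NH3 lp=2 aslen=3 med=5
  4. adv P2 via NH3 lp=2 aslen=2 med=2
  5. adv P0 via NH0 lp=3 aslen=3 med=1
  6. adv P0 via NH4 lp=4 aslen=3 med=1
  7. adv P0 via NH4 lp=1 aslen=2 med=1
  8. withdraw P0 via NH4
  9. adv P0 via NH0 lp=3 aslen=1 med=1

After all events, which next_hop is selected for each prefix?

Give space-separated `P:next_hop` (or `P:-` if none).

Answer: P0:NH1 P1:NH4 P2:NH3

Derivation:
Op 1: best P0=NH1 P1=- P2=-
Op 2: best P0=NH1 P1=NH4 P2=-
Op 3: best P0=NH1 P1=NH4 P2=-
Op 4: best P0=NH1 P1=NH4 P2=NH3
Op 5: best P0=NH1 P1=NH4 P2=NH3
Op 6: best P0=NH1 P1=NH4 P2=NH3
Op 7: best P0=NH1 P1=NH4 P2=NH3
Op 8: best P0=NH1 P1=NH4 P2=NH3
Op 9: best P0=NH1 P1=NH4 P2=NH3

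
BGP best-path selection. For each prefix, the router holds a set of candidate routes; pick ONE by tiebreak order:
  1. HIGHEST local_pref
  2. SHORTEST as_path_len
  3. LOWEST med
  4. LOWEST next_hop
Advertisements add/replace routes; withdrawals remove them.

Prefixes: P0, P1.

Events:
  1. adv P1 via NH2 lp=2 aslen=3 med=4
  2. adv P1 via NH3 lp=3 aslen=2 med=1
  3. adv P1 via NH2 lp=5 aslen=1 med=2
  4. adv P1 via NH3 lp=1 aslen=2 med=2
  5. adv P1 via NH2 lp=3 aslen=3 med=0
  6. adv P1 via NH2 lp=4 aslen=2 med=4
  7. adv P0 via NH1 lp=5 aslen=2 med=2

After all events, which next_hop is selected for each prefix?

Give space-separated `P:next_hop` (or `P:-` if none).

Op 1: best P0=- P1=NH2
Op 2: best P0=- P1=NH3
Op 3: best P0=- P1=NH2
Op 4: best P0=- P1=NH2
Op 5: best P0=- P1=NH2
Op 6: best P0=- P1=NH2
Op 7: best P0=NH1 P1=NH2

Answer: P0:NH1 P1:NH2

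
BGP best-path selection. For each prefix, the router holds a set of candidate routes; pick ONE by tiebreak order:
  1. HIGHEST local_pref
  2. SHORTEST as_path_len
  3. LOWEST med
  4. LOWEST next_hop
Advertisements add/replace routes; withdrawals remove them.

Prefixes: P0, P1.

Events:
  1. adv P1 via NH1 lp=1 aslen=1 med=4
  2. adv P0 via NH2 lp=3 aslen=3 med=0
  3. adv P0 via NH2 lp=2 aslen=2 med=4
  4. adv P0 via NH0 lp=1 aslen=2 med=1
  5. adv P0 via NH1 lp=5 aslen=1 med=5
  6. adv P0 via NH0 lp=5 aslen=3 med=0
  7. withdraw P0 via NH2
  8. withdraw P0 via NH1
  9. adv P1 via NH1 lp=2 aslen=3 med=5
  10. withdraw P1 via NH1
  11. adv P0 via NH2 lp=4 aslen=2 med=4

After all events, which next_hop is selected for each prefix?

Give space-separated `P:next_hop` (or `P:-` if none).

Answer: P0:NH0 P1:-

Derivation:
Op 1: best P0=- P1=NH1
Op 2: best P0=NH2 P1=NH1
Op 3: best P0=NH2 P1=NH1
Op 4: best P0=NH2 P1=NH1
Op 5: best P0=NH1 P1=NH1
Op 6: best P0=NH1 P1=NH1
Op 7: best P0=NH1 P1=NH1
Op 8: best P0=NH0 P1=NH1
Op 9: best P0=NH0 P1=NH1
Op 10: best P0=NH0 P1=-
Op 11: best P0=NH0 P1=-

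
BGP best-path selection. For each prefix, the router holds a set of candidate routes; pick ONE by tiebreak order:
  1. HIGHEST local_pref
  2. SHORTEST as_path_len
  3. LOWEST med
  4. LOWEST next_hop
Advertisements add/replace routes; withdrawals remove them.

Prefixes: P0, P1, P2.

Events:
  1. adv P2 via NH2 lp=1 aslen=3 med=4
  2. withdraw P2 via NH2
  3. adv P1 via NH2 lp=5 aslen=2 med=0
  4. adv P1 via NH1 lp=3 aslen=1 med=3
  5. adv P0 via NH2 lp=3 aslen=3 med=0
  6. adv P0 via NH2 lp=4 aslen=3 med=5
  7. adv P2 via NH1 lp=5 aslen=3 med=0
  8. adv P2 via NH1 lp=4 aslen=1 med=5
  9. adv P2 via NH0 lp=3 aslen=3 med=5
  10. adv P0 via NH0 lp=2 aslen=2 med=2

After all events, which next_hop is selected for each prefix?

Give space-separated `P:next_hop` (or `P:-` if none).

Answer: P0:NH2 P1:NH2 P2:NH1

Derivation:
Op 1: best P0=- P1=- P2=NH2
Op 2: best P0=- P1=- P2=-
Op 3: best P0=- P1=NH2 P2=-
Op 4: best P0=- P1=NH2 P2=-
Op 5: best P0=NH2 P1=NH2 P2=-
Op 6: best P0=NH2 P1=NH2 P2=-
Op 7: best P0=NH2 P1=NH2 P2=NH1
Op 8: best P0=NH2 P1=NH2 P2=NH1
Op 9: best P0=NH2 P1=NH2 P2=NH1
Op 10: best P0=NH2 P1=NH2 P2=NH1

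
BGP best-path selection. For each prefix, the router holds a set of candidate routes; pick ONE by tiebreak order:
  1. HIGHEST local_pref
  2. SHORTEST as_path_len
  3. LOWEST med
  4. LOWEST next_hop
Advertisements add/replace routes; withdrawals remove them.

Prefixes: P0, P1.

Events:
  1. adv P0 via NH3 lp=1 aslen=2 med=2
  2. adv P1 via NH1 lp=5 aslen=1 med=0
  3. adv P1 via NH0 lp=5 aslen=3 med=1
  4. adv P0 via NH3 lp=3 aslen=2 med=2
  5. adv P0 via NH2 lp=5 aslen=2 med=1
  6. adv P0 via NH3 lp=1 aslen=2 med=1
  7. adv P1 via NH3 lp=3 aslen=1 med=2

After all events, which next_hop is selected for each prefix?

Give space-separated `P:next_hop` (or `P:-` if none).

Answer: P0:NH2 P1:NH1

Derivation:
Op 1: best P0=NH3 P1=-
Op 2: best P0=NH3 P1=NH1
Op 3: best P0=NH3 P1=NH1
Op 4: best P0=NH3 P1=NH1
Op 5: best P0=NH2 P1=NH1
Op 6: best P0=NH2 P1=NH1
Op 7: best P0=NH2 P1=NH1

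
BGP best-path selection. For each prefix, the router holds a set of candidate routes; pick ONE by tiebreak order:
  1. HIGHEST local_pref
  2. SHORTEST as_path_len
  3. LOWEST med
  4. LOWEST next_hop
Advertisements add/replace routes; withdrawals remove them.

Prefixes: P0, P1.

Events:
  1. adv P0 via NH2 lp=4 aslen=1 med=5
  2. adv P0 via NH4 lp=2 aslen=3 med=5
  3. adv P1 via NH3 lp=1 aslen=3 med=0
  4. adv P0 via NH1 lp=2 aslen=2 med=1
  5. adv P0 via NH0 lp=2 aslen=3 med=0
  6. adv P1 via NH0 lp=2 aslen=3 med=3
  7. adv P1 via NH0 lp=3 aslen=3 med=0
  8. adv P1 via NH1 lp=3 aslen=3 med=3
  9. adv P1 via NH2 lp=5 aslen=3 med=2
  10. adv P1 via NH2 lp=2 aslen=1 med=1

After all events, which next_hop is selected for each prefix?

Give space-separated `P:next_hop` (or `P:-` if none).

Answer: P0:NH2 P1:NH0

Derivation:
Op 1: best P0=NH2 P1=-
Op 2: best P0=NH2 P1=-
Op 3: best P0=NH2 P1=NH3
Op 4: best P0=NH2 P1=NH3
Op 5: best P0=NH2 P1=NH3
Op 6: best P0=NH2 P1=NH0
Op 7: best P0=NH2 P1=NH0
Op 8: best P0=NH2 P1=NH0
Op 9: best P0=NH2 P1=NH2
Op 10: best P0=NH2 P1=NH0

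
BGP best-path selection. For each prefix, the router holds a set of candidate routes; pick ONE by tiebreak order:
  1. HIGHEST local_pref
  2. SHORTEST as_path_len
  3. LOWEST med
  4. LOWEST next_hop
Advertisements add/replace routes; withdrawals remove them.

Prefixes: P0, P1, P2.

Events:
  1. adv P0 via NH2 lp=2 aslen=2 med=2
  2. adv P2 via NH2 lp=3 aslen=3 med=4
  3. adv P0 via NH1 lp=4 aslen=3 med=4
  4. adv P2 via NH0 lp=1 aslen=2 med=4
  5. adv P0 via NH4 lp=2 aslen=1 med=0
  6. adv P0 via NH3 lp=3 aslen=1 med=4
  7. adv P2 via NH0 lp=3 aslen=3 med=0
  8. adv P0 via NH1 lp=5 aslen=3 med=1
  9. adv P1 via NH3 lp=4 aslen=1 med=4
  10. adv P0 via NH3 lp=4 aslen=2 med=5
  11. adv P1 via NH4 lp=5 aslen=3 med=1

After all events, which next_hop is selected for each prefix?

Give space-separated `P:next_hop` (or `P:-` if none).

Answer: P0:NH1 P1:NH4 P2:NH0

Derivation:
Op 1: best P0=NH2 P1=- P2=-
Op 2: best P0=NH2 P1=- P2=NH2
Op 3: best P0=NH1 P1=- P2=NH2
Op 4: best P0=NH1 P1=- P2=NH2
Op 5: best P0=NH1 P1=- P2=NH2
Op 6: best P0=NH1 P1=- P2=NH2
Op 7: best P0=NH1 P1=- P2=NH0
Op 8: best P0=NH1 P1=- P2=NH0
Op 9: best P0=NH1 P1=NH3 P2=NH0
Op 10: best P0=NH1 P1=NH3 P2=NH0
Op 11: best P0=NH1 P1=NH4 P2=NH0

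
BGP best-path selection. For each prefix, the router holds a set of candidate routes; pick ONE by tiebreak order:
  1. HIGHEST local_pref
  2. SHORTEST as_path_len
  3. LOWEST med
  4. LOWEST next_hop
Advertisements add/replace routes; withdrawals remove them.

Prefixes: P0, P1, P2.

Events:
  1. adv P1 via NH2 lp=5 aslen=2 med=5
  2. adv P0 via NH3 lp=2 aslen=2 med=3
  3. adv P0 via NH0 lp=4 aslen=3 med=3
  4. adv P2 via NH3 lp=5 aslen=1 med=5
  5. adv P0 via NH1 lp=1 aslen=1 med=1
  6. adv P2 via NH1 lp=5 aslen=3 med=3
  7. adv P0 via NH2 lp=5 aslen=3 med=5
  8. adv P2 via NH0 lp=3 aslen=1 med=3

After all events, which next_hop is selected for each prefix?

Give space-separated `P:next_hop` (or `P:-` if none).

Op 1: best P0=- P1=NH2 P2=-
Op 2: best P0=NH3 P1=NH2 P2=-
Op 3: best P0=NH0 P1=NH2 P2=-
Op 4: best P0=NH0 P1=NH2 P2=NH3
Op 5: best P0=NH0 P1=NH2 P2=NH3
Op 6: best P0=NH0 P1=NH2 P2=NH3
Op 7: best P0=NH2 P1=NH2 P2=NH3
Op 8: best P0=NH2 P1=NH2 P2=NH3

Answer: P0:NH2 P1:NH2 P2:NH3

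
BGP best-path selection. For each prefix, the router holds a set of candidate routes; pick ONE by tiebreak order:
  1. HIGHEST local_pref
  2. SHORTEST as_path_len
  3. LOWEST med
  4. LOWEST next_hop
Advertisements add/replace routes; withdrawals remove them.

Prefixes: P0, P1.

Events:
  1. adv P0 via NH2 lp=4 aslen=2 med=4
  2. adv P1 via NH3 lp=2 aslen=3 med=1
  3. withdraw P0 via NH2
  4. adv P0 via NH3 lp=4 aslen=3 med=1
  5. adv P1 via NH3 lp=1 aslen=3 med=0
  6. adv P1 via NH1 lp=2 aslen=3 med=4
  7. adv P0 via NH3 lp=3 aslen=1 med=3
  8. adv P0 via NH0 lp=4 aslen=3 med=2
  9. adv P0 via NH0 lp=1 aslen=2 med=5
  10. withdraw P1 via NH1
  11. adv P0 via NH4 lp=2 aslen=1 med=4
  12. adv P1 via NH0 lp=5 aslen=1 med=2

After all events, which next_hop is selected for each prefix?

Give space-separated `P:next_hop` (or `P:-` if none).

Op 1: best P0=NH2 P1=-
Op 2: best P0=NH2 P1=NH3
Op 3: best P0=- P1=NH3
Op 4: best P0=NH3 P1=NH3
Op 5: best P0=NH3 P1=NH3
Op 6: best P0=NH3 P1=NH1
Op 7: best P0=NH3 P1=NH1
Op 8: best P0=NH0 P1=NH1
Op 9: best P0=NH3 P1=NH1
Op 10: best P0=NH3 P1=NH3
Op 11: best P0=NH3 P1=NH3
Op 12: best P0=NH3 P1=NH0

Answer: P0:NH3 P1:NH0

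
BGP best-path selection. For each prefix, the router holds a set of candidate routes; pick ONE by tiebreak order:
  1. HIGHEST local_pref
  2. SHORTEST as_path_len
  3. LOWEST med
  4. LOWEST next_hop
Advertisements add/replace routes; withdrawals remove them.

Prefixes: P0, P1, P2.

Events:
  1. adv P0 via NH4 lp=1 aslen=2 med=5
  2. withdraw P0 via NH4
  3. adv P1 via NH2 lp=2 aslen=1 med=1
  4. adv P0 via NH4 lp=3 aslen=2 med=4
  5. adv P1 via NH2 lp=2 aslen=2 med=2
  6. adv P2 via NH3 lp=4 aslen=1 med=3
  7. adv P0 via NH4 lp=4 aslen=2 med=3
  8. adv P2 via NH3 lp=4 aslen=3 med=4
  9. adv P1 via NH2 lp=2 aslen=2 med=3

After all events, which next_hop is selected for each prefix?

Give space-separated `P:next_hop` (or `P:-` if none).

Op 1: best P0=NH4 P1=- P2=-
Op 2: best P0=- P1=- P2=-
Op 3: best P0=- P1=NH2 P2=-
Op 4: best P0=NH4 P1=NH2 P2=-
Op 5: best P0=NH4 P1=NH2 P2=-
Op 6: best P0=NH4 P1=NH2 P2=NH3
Op 7: best P0=NH4 P1=NH2 P2=NH3
Op 8: best P0=NH4 P1=NH2 P2=NH3
Op 9: best P0=NH4 P1=NH2 P2=NH3

Answer: P0:NH4 P1:NH2 P2:NH3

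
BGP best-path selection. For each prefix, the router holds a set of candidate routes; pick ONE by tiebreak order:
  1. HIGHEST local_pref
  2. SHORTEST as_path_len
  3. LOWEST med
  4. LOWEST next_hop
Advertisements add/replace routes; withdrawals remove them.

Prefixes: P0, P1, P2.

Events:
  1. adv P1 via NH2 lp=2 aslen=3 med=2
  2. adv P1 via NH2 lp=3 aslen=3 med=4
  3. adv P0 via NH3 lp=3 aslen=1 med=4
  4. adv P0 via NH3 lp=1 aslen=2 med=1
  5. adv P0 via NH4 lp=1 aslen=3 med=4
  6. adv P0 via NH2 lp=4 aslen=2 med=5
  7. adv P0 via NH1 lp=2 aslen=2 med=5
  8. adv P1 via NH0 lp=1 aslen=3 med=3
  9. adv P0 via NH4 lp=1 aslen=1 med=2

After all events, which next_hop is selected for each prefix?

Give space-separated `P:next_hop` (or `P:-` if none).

Answer: P0:NH2 P1:NH2 P2:-

Derivation:
Op 1: best P0=- P1=NH2 P2=-
Op 2: best P0=- P1=NH2 P2=-
Op 3: best P0=NH3 P1=NH2 P2=-
Op 4: best P0=NH3 P1=NH2 P2=-
Op 5: best P0=NH3 P1=NH2 P2=-
Op 6: best P0=NH2 P1=NH2 P2=-
Op 7: best P0=NH2 P1=NH2 P2=-
Op 8: best P0=NH2 P1=NH2 P2=-
Op 9: best P0=NH2 P1=NH2 P2=-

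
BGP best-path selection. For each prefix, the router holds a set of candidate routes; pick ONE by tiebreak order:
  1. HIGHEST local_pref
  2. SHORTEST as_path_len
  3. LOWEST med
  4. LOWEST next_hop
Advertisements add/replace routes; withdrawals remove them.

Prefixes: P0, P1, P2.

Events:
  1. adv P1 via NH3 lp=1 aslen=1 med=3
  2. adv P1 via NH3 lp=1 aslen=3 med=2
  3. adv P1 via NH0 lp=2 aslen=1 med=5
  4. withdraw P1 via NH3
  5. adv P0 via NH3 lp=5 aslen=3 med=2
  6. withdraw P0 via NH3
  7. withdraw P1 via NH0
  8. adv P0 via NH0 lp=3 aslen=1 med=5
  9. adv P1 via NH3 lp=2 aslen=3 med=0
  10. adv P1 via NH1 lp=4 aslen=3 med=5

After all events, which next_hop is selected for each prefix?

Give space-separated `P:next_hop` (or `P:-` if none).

Op 1: best P0=- P1=NH3 P2=-
Op 2: best P0=- P1=NH3 P2=-
Op 3: best P0=- P1=NH0 P2=-
Op 4: best P0=- P1=NH0 P2=-
Op 5: best P0=NH3 P1=NH0 P2=-
Op 6: best P0=- P1=NH0 P2=-
Op 7: best P0=- P1=- P2=-
Op 8: best P0=NH0 P1=- P2=-
Op 9: best P0=NH0 P1=NH3 P2=-
Op 10: best P0=NH0 P1=NH1 P2=-

Answer: P0:NH0 P1:NH1 P2:-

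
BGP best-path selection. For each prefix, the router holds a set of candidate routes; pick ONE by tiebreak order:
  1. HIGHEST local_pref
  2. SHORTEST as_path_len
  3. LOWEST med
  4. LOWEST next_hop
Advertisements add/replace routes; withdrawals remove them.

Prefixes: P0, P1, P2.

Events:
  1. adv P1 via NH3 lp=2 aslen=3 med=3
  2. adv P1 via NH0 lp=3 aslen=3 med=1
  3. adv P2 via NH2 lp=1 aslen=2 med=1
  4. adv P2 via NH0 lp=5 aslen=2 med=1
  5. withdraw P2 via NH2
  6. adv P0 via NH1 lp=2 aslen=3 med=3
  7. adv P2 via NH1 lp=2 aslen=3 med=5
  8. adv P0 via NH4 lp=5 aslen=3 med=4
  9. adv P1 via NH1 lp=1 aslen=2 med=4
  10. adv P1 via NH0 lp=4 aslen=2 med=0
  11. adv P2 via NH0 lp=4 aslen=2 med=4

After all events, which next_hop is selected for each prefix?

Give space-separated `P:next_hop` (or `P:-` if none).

Op 1: best P0=- P1=NH3 P2=-
Op 2: best P0=- P1=NH0 P2=-
Op 3: best P0=- P1=NH0 P2=NH2
Op 4: best P0=- P1=NH0 P2=NH0
Op 5: best P0=- P1=NH0 P2=NH0
Op 6: best P0=NH1 P1=NH0 P2=NH0
Op 7: best P0=NH1 P1=NH0 P2=NH0
Op 8: best P0=NH4 P1=NH0 P2=NH0
Op 9: best P0=NH4 P1=NH0 P2=NH0
Op 10: best P0=NH4 P1=NH0 P2=NH0
Op 11: best P0=NH4 P1=NH0 P2=NH0

Answer: P0:NH4 P1:NH0 P2:NH0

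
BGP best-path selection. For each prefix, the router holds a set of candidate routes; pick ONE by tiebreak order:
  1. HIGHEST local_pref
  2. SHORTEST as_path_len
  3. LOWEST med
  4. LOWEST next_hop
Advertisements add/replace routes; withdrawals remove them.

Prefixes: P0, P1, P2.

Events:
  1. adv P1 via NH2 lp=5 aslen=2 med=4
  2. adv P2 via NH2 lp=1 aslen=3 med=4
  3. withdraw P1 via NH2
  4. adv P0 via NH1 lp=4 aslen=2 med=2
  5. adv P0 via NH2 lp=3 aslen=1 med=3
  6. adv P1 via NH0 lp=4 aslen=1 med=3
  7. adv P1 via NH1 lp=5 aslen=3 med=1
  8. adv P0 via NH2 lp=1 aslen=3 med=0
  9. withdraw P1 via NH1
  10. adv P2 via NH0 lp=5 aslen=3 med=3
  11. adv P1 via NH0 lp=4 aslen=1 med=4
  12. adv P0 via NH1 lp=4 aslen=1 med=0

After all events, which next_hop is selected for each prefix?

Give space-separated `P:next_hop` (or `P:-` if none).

Op 1: best P0=- P1=NH2 P2=-
Op 2: best P0=- P1=NH2 P2=NH2
Op 3: best P0=- P1=- P2=NH2
Op 4: best P0=NH1 P1=- P2=NH2
Op 5: best P0=NH1 P1=- P2=NH2
Op 6: best P0=NH1 P1=NH0 P2=NH2
Op 7: best P0=NH1 P1=NH1 P2=NH2
Op 8: best P0=NH1 P1=NH1 P2=NH2
Op 9: best P0=NH1 P1=NH0 P2=NH2
Op 10: best P0=NH1 P1=NH0 P2=NH0
Op 11: best P0=NH1 P1=NH0 P2=NH0
Op 12: best P0=NH1 P1=NH0 P2=NH0

Answer: P0:NH1 P1:NH0 P2:NH0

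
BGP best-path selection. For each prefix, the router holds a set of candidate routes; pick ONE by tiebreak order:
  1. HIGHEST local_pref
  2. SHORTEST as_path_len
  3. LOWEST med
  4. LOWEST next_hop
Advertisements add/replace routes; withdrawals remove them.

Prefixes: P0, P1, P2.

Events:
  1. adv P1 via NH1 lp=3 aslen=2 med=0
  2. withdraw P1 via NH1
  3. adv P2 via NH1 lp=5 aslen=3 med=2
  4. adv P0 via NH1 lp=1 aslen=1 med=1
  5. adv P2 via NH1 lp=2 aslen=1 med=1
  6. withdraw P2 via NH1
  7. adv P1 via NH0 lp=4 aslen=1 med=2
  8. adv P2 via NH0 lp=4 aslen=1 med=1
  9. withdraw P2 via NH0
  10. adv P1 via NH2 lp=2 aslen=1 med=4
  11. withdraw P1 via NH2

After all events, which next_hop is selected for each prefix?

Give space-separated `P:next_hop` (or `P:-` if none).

Op 1: best P0=- P1=NH1 P2=-
Op 2: best P0=- P1=- P2=-
Op 3: best P0=- P1=- P2=NH1
Op 4: best P0=NH1 P1=- P2=NH1
Op 5: best P0=NH1 P1=- P2=NH1
Op 6: best P0=NH1 P1=- P2=-
Op 7: best P0=NH1 P1=NH0 P2=-
Op 8: best P0=NH1 P1=NH0 P2=NH0
Op 9: best P0=NH1 P1=NH0 P2=-
Op 10: best P0=NH1 P1=NH0 P2=-
Op 11: best P0=NH1 P1=NH0 P2=-

Answer: P0:NH1 P1:NH0 P2:-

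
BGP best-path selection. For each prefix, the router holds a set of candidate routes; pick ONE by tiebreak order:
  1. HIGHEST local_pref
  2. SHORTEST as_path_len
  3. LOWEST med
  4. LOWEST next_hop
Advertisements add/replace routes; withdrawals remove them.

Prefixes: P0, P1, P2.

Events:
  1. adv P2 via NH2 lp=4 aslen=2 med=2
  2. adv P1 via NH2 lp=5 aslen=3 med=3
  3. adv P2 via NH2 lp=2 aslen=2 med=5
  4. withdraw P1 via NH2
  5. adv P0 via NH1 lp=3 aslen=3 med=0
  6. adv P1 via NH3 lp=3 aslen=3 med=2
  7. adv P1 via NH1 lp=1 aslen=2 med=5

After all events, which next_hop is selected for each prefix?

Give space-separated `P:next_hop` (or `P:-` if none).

Op 1: best P0=- P1=- P2=NH2
Op 2: best P0=- P1=NH2 P2=NH2
Op 3: best P0=- P1=NH2 P2=NH2
Op 4: best P0=- P1=- P2=NH2
Op 5: best P0=NH1 P1=- P2=NH2
Op 6: best P0=NH1 P1=NH3 P2=NH2
Op 7: best P0=NH1 P1=NH3 P2=NH2

Answer: P0:NH1 P1:NH3 P2:NH2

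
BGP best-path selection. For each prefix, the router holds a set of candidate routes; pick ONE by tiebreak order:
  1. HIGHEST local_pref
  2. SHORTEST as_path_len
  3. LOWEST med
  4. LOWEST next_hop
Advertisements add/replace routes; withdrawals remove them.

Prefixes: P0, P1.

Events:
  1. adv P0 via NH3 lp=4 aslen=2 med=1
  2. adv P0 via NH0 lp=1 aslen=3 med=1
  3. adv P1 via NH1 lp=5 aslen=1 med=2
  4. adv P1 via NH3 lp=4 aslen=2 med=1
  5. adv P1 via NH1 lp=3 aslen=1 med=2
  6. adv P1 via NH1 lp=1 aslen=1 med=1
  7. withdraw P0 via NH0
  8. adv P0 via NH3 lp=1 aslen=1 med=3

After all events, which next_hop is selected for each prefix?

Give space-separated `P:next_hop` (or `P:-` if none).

Op 1: best P0=NH3 P1=-
Op 2: best P0=NH3 P1=-
Op 3: best P0=NH3 P1=NH1
Op 4: best P0=NH3 P1=NH1
Op 5: best P0=NH3 P1=NH3
Op 6: best P0=NH3 P1=NH3
Op 7: best P0=NH3 P1=NH3
Op 8: best P0=NH3 P1=NH3

Answer: P0:NH3 P1:NH3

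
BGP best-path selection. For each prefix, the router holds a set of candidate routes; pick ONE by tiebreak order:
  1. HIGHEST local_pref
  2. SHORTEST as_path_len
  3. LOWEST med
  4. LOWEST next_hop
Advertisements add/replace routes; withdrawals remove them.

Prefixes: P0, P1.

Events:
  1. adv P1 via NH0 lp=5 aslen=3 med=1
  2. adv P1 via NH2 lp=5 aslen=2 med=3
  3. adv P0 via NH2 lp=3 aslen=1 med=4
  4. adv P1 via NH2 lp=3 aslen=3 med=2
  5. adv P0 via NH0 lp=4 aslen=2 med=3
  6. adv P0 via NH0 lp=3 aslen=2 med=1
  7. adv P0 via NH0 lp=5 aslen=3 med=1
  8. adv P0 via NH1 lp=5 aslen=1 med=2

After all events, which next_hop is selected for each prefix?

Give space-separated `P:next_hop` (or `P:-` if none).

Answer: P0:NH1 P1:NH0

Derivation:
Op 1: best P0=- P1=NH0
Op 2: best P0=- P1=NH2
Op 3: best P0=NH2 P1=NH2
Op 4: best P0=NH2 P1=NH0
Op 5: best P0=NH0 P1=NH0
Op 6: best P0=NH2 P1=NH0
Op 7: best P0=NH0 P1=NH0
Op 8: best P0=NH1 P1=NH0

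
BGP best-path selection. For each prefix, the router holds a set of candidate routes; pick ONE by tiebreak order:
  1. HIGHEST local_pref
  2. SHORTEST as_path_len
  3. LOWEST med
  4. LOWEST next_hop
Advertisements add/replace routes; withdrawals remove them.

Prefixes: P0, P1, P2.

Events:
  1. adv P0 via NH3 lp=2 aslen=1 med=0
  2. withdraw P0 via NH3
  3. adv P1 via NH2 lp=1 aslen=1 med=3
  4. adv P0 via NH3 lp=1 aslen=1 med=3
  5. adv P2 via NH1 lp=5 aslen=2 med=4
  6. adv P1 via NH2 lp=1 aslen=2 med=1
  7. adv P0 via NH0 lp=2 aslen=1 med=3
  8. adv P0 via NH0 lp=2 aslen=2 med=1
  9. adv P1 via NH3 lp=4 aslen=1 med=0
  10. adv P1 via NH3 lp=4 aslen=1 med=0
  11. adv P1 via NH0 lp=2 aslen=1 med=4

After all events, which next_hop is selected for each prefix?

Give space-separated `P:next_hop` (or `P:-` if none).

Answer: P0:NH0 P1:NH3 P2:NH1

Derivation:
Op 1: best P0=NH3 P1=- P2=-
Op 2: best P0=- P1=- P2=-
Op 3: best P0=- P1=NH2 P2=-
Op 4: best P0=NH3 P1=NH2 P2=-
Op 5: best P0=NH3 P1=NH2 P2=NH1
Op 6: best P0=NH3 P1=NH2 P2=NH1
Op 7: best P0=NH0 P1=NH2 P2=NH1
Op 8: best P0=NH0 P1=NH2 P2=NH1
Op 9: best P0=NH0 P1=NH3 P2=NH1
Op 10: best P0=NH0 P1=NH3 P2=NH1
Op 11: best P0=NH0 P1=NH3 P2=NH1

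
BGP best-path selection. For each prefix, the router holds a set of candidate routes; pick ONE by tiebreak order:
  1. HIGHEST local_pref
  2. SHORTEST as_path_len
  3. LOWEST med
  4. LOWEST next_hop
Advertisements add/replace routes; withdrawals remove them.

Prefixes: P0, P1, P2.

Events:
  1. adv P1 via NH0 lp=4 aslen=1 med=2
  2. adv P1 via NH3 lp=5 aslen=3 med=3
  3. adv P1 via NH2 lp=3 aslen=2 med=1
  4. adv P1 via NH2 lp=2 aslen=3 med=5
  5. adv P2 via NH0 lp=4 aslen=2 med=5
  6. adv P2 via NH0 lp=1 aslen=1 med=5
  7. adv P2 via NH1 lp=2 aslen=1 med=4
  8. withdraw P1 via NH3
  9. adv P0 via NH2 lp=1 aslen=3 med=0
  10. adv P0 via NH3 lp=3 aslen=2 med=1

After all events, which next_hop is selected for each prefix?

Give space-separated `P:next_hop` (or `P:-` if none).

Op 1: best P0=- P1=NH0 P2=-
Op 2: best P0=- P1=NH3 P2=-
Op 3: best P0=- P1=NH3 P2=-
Op 4: best P0=- P1=NH3 P2=-
Op 5: best P0=- P1=NH3 P2=NH0
Op 6: best P0=- P1=NH3 P2=NH0
Op 7: best P0=- P1=NH3 P2=NH1
Op 8: best P0=- P1=NH0 P2=NH1
Op 9: best P0=NH2 P1=NH0 P2=NH1
Op 10: best P0=NH3 P1=NH0 P2=NH1

Answer: P0:NH3 P1:NH0 P2:NH1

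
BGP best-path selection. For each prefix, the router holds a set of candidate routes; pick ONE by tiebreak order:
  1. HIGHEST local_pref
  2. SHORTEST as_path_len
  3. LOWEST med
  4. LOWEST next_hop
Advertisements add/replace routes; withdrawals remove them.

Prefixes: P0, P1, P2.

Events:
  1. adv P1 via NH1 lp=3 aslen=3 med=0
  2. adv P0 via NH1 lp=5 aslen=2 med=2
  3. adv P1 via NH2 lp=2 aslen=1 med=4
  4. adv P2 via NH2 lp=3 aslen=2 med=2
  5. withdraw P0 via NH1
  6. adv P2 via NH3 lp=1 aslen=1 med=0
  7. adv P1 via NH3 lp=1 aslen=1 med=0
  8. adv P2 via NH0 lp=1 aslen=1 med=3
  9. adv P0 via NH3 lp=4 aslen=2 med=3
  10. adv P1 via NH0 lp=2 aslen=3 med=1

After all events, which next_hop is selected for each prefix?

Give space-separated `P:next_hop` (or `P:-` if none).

Answer: P0:NH3 P1:NH1 P2:NH2

Derivation:
Op 1: best P0=- P1=NH1 P2=-
Op 2: best P0=NH1 P1=NH1 P2=-
Op 3: best P0=NH1 P1=NH1 P2=-
Op 4: best P0=NH1 P1=NH1 P2=NH2
Op 5: best P0=- P1=NH1 P2=NH2
Op 6: best P0=- P1=NH1 P2=NH2
Op 7: best P0=- P1=NH1 P2=NH2
Op 8: best P0=- P1=NH1 P2=NH2
Op 9: best P0=NH3 P1=NH1 P2=NH2
Op 10: best P0=NH3 P1=NH1 P2=NH2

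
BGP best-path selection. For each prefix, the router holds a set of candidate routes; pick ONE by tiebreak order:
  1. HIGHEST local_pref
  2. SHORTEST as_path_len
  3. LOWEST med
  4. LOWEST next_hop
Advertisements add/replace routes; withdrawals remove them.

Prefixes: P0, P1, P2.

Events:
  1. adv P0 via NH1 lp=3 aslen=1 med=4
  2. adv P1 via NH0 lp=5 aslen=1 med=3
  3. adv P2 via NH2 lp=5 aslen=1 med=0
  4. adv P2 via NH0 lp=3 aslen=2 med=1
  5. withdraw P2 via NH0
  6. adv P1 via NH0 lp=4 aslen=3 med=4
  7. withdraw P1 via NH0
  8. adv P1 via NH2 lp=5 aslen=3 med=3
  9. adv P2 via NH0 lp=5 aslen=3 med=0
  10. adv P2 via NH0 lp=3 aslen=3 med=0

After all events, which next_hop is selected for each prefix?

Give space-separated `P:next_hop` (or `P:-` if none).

Op 1: best P0=NH1 P1=- P2=-
Op 2: best P0=NH1 P1=NH0 P2=-
Op 3: best P0=NH1 P1=NH0 P2=NH2
Op 4: best P0=NH1 P1=NH0 P2=NH2
Op 5: best P0=NH1 P1=NH0 P2=NH2
Op 6: best P0=NH1 P1=NH0 P2=NH2
Op 7: best P0=NH1 P1=- P2=NH2
Op 8: best P0=NH1 P1=NH2 P2=NH2
Op 9: best P0=NH1 P1=NH2 P2=NH2
Op 10: best P0=NH1 P1=NH2 P2=NH2

Answer: P0:NH1 P1:NH2 P2:NH2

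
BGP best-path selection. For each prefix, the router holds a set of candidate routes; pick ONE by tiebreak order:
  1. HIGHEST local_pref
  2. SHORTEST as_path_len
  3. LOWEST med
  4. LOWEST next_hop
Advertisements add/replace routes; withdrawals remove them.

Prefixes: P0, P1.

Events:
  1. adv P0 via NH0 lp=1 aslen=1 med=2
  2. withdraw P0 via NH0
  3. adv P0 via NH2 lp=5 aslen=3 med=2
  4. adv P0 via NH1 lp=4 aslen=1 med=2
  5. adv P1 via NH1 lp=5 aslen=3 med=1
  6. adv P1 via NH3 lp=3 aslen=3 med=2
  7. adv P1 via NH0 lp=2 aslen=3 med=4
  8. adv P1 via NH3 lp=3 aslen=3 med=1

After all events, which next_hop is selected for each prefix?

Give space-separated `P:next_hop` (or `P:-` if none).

Op 1: best P0=NH0 P1=-
Op 2: best P0=- P1=-
Op 3: best P0=NH2 P1=-
Op 4: best P0=NH2 P1=-
Op 5: best P0=NH2 P1=NH1
Op 6: best P0=NH2 P1=NH1
Op 7: best P0=NH2 P1=NH1
Op 8: best P0=NH2 P1=NH1

Answer: P0:NH2 P1:NH1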